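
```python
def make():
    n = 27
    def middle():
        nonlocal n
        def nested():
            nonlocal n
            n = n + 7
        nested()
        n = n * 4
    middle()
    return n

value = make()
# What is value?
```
136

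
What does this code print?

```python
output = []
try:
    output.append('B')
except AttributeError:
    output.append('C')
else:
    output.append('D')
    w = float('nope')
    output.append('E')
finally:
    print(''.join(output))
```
BD

Try succeeds, else appends 'D', ValueError in else is uncaught, finally prints before exception propagates ('E' never appended)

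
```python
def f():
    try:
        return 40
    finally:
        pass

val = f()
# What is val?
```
40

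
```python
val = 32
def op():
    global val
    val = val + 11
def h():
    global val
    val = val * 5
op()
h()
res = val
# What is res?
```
215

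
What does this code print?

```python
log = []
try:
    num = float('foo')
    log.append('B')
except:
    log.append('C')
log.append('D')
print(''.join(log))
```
CD

Exception raised in try, caught by bare except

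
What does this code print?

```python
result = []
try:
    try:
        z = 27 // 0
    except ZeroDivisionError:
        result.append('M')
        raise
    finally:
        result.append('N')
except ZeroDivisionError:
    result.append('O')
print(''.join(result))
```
MNO

finally runs before re-raised exception propagates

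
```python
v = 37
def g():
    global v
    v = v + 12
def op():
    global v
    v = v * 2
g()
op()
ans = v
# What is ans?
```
98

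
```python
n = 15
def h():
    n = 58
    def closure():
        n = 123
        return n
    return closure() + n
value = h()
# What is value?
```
181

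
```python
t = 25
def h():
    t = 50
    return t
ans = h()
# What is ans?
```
50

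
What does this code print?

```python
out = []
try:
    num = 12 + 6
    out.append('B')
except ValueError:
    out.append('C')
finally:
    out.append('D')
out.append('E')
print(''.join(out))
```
BDE

finally runs after normal execution too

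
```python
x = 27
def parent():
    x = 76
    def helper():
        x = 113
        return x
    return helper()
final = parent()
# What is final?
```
113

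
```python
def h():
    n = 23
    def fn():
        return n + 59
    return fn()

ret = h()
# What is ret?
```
82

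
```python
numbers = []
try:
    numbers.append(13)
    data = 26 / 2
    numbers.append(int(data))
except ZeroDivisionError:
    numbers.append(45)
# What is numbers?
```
[13, 13]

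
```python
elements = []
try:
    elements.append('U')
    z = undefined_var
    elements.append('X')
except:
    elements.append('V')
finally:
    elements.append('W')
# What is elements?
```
['U', 'V', 'W']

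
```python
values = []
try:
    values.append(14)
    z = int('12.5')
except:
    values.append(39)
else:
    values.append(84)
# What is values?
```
[14, 39]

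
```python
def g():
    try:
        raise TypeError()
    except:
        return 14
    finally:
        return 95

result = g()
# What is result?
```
95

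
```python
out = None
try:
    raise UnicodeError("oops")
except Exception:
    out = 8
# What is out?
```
8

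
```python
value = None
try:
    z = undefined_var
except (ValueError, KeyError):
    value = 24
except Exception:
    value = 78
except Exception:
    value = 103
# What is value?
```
78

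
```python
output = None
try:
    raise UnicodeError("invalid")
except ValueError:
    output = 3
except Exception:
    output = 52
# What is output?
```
3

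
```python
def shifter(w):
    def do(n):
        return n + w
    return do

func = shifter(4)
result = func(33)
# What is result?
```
37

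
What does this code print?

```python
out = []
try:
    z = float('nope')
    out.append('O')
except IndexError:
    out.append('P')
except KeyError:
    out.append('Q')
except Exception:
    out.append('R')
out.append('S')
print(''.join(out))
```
RS

ValueError not specifically caught, falls to Exception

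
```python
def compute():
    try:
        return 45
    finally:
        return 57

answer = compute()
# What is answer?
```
57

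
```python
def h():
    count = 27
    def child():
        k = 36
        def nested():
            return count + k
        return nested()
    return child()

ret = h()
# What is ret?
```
63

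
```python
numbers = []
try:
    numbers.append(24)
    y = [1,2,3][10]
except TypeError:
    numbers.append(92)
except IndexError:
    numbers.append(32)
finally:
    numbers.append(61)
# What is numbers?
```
[24, 32, 61]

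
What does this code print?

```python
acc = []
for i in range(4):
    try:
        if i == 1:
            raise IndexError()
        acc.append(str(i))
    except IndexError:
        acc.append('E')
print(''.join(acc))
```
0E23

Exception on i=1 caught, loop continues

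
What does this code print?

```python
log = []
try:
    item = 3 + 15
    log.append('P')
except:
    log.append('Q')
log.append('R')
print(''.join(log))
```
PR

No exception, try block completes normally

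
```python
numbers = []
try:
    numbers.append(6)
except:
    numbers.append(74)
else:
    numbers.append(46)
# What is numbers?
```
[6, 46]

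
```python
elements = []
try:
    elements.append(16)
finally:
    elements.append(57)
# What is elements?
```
[16, 57]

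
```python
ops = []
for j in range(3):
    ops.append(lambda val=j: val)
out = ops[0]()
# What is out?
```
0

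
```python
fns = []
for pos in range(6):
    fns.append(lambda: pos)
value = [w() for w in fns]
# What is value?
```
[5, 5, 5, 5, 5, 5]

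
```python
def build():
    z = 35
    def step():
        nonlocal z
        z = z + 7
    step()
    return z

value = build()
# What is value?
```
42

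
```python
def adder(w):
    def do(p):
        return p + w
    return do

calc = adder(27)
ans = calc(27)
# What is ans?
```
54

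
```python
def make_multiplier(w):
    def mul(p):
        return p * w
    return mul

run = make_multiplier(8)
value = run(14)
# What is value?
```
112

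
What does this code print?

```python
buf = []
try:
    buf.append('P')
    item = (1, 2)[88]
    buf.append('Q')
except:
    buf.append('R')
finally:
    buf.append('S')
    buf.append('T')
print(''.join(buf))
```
PRST

Code before exception runs, then except, then all of finally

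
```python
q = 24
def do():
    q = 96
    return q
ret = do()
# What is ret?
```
96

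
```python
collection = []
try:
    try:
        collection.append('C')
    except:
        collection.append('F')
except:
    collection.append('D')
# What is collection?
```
['C']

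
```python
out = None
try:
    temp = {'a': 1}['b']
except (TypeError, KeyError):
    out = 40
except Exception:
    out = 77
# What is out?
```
40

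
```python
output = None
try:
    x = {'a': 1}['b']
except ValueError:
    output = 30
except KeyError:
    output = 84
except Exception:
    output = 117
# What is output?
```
84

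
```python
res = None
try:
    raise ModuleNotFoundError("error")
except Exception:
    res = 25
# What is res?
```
25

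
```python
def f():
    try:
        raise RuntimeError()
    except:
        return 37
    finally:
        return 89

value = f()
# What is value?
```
89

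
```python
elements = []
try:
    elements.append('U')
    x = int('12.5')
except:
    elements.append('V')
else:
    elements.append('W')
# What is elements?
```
['U', 'V']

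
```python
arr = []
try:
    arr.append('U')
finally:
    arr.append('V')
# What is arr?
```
['U', 'V']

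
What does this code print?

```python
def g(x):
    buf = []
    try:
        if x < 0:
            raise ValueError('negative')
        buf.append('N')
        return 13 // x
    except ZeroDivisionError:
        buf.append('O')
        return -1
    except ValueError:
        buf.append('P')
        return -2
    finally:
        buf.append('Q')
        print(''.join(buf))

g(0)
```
NOQ

x=0 causes ZeroDivisionError, caught, finally prints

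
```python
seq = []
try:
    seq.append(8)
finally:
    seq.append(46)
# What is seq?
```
[8, 46]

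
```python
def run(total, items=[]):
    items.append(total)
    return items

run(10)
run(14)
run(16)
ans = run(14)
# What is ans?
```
[10, 14, 16, 14]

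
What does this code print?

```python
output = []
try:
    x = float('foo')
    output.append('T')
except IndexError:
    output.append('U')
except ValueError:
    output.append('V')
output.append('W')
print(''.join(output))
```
VW

ValueError is caught by its specific handler, not IndexError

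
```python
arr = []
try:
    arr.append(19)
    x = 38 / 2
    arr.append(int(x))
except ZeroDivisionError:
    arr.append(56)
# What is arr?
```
[19, 19]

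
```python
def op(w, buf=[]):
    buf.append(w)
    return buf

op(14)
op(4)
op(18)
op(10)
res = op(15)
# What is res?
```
[14, 4, 18, 10, 15]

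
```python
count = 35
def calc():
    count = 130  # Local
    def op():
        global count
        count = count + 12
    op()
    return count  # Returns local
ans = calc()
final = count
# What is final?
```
47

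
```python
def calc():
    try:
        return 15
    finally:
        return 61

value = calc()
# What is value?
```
61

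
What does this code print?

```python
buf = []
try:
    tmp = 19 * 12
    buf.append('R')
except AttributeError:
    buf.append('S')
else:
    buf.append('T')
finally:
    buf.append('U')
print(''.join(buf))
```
RTU

else runs before finally when no exception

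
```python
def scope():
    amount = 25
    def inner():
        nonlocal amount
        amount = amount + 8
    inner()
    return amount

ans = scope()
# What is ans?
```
33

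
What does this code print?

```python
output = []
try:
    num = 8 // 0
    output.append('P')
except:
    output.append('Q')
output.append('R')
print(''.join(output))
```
QR

Exception raised in try, caught by bare except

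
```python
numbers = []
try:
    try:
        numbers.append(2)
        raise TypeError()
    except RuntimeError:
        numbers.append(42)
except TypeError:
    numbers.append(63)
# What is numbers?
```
[2, 63]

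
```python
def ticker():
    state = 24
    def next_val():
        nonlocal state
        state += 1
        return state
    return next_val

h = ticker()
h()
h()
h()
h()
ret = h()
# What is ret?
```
29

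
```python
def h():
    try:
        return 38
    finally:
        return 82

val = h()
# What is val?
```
82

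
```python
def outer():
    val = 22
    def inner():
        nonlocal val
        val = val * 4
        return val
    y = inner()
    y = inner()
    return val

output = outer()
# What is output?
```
352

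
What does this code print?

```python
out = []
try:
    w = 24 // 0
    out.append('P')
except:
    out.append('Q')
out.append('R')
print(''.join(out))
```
QR

Exception raised in try, caught by bare except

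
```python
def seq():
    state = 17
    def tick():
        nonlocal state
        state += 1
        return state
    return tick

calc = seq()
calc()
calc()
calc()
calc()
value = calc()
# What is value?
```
22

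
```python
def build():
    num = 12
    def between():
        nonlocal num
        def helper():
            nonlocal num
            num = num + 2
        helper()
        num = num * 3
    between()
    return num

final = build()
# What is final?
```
42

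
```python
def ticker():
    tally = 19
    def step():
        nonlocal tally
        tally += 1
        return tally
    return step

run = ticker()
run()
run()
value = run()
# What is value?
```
22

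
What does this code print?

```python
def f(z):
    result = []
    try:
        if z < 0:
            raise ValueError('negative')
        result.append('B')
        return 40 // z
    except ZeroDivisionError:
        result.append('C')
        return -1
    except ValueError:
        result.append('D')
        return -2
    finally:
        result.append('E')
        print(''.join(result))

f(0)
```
BCE

z=0 causes ZeroDivisionError, caught, finally prints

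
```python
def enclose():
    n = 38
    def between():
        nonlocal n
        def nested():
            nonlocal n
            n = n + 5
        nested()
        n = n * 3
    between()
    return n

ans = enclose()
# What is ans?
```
129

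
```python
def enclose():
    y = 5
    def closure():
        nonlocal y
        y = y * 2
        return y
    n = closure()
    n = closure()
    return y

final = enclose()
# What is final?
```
20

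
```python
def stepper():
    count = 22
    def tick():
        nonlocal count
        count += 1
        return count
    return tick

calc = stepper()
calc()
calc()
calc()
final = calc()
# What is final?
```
26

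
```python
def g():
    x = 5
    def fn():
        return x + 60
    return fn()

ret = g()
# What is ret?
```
65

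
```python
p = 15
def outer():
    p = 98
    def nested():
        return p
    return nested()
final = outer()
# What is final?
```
98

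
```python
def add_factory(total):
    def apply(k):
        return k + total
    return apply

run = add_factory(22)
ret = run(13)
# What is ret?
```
35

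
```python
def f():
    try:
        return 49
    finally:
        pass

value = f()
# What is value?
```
49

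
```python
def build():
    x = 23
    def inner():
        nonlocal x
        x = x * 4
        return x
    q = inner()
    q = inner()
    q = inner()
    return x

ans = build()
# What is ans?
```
1472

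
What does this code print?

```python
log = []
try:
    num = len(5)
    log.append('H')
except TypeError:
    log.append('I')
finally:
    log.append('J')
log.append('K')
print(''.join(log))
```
IJK

finally always runs, even after exception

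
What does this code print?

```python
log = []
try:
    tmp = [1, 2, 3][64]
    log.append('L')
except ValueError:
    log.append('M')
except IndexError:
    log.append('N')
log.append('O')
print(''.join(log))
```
NO

IndexError is caught by its specific handler, not ValueError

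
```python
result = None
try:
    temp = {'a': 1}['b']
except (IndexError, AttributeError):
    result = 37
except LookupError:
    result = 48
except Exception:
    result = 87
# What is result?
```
48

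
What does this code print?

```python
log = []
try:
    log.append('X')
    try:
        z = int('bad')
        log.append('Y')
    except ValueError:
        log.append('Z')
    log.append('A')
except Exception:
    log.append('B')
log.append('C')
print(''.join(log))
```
XZAC

Inner exception caught by inner handler, outer continues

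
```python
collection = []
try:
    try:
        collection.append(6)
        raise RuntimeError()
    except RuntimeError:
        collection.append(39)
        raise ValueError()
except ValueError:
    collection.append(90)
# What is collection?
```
[6, 39, 90]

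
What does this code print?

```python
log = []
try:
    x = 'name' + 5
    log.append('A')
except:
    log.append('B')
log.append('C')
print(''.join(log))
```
BC

Exception raised in try, caught by bare except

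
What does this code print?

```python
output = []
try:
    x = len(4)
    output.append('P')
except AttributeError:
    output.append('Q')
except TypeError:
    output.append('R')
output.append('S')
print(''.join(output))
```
RS

TypeError is caught by its specific handler, not AttributeError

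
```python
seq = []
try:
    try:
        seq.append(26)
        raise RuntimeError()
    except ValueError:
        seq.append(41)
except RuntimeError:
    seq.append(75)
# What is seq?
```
[26, 75]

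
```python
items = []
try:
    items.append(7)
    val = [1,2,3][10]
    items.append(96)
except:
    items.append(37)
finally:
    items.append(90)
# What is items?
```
[7, 37, 90]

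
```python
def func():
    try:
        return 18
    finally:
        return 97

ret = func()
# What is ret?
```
97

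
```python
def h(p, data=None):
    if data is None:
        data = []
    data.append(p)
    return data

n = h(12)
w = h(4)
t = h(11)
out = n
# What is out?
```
[12]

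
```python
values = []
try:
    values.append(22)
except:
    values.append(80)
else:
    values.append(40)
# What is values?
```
[22, 40]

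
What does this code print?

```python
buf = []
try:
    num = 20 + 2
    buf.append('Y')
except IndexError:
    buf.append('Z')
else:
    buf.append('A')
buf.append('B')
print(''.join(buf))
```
YAB

else block runs when no exception occurs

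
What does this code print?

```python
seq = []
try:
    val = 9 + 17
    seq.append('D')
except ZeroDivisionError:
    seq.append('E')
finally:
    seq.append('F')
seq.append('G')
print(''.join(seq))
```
DFG

finally runs after normal execution too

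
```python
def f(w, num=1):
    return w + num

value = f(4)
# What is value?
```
5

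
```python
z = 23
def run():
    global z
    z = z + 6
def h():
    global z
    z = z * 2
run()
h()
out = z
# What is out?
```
58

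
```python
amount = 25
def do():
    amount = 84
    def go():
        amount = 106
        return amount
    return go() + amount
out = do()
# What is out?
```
190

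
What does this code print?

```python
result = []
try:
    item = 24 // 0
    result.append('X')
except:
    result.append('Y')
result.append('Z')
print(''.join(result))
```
YZ

Exception raised in try, caught by bare except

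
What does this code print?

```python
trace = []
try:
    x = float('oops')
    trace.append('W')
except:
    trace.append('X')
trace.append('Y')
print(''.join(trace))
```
XY

Exception raised in try, caught by bare except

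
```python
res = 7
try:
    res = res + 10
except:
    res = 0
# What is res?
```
17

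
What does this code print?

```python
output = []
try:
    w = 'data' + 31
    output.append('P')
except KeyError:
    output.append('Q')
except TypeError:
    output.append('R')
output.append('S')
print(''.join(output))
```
RS

TypeError is caught by its specific handler, not KeyError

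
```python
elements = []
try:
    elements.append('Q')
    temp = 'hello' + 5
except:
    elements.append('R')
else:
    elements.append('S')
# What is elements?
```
['Q', 'R']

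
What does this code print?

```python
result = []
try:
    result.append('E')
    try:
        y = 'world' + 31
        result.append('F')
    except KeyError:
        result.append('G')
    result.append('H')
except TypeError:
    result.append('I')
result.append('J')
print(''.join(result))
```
EIJ

Inner handler doesn't match, propagates to outer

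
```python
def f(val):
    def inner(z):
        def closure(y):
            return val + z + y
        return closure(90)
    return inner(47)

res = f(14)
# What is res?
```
151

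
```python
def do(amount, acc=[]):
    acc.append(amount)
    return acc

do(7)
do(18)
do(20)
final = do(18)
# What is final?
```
[7, 18, 20, 18]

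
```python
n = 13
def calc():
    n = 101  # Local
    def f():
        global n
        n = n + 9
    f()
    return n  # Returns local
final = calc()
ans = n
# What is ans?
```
22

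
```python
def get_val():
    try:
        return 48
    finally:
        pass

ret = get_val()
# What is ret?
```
48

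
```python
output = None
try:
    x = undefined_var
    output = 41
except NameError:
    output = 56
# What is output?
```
56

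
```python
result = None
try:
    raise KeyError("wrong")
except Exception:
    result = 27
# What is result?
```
27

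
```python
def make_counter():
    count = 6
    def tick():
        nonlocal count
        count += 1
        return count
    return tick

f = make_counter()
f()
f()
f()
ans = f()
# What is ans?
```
10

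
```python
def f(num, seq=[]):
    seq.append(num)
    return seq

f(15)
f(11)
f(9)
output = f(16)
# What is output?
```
[15, 11, 9, 16]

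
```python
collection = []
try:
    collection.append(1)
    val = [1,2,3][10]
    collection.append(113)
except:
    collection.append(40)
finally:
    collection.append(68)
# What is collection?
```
[1, 40, 68]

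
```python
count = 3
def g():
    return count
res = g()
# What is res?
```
3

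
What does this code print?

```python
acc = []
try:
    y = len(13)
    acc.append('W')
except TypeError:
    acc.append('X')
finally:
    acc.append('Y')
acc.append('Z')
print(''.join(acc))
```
XYZ

finally always runs, even after exception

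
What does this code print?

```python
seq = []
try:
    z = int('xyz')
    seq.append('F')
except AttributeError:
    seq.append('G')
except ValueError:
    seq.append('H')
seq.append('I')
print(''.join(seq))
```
HI

ValueError is caught by its specific handler, not AttributeError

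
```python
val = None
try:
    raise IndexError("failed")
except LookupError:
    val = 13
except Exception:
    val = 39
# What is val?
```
13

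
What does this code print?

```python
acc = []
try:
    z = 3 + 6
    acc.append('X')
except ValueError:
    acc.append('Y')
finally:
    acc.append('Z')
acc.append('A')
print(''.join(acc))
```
XZA

finally runs after normal execution too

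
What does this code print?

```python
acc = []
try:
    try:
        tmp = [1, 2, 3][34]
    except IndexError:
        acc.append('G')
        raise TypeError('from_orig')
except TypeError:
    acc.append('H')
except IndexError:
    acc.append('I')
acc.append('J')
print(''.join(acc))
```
GHJ

TypeError raised and caught, original IndexError not re-raised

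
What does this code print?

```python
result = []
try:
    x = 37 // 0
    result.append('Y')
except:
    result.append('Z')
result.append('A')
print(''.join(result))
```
ZA

Exception raised in try, caught by bare except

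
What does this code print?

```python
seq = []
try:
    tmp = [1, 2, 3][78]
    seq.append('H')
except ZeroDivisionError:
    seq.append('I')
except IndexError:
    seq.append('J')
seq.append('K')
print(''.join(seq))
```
JK

IndexError is caught by its specific handler, not ZeroDivisionError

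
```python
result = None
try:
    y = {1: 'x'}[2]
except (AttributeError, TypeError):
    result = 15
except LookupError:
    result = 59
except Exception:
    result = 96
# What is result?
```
59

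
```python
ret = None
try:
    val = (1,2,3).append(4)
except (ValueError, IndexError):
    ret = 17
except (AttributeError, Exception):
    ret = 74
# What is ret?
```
74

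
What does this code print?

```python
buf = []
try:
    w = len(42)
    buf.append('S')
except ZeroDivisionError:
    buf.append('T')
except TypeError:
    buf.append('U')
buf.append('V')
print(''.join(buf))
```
UV

TypeError is caught by its specific handler, not ZeroDivisionError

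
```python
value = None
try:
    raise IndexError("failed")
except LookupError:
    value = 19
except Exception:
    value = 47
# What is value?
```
19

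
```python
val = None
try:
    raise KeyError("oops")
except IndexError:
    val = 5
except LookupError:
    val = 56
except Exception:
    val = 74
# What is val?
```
56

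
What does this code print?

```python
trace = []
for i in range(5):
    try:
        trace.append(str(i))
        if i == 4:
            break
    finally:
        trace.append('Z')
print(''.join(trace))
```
0Z1Z2Z3Z4Z

finally runs even when breaking out of loop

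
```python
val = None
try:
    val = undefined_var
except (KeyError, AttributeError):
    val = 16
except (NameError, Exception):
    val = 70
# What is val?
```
70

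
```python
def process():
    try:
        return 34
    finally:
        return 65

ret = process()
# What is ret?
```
65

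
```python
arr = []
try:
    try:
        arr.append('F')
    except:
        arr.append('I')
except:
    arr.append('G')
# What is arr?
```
['F']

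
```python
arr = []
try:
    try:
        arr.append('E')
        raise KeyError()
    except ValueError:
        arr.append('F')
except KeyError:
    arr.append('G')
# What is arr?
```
['E', 'G']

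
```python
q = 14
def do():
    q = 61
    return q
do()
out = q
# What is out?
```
14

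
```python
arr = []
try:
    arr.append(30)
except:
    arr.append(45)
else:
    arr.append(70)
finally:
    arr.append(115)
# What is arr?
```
[30, 70, 115]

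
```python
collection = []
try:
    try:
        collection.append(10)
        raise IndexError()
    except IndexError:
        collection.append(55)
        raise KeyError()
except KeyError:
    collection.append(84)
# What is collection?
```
[10, 55, 84]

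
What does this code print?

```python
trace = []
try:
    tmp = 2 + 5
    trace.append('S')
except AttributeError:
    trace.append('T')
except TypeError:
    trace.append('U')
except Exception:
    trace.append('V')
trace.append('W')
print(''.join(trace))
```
SW

No exception, try block completes normally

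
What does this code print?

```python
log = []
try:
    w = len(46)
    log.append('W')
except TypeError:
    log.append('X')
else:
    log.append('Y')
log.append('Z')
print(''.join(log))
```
XZ

else block skipped when exception is caught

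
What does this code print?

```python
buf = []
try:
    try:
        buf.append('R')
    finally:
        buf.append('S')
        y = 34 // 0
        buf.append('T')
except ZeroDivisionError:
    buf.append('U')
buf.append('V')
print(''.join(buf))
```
RSUV

Exception in inner finally caught by outer except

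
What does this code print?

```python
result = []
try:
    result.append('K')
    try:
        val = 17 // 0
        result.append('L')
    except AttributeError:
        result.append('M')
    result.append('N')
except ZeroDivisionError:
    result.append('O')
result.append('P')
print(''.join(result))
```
KOP

Inner handler doesn't match, propagates to outer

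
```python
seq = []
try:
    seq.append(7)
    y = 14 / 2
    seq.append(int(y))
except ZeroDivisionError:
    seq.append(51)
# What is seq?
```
[7, 7]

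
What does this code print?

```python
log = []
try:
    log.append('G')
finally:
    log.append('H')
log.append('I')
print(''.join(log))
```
GHI

try/finally without except, no exception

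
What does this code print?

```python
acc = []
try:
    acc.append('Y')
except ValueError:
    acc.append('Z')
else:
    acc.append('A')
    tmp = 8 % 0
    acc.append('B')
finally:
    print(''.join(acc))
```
YA

Try succeeds, else appends 'A', ZeroDivisionError in else is uncaught, finally prints before exception propagates ('B' never appended)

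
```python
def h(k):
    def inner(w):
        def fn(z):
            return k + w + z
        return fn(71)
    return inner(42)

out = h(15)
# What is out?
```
128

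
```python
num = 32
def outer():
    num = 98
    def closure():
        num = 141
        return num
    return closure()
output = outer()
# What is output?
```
141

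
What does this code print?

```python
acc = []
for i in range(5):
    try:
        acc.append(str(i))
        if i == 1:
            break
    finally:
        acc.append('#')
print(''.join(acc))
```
0#1#

finally runs even when breaking out of loop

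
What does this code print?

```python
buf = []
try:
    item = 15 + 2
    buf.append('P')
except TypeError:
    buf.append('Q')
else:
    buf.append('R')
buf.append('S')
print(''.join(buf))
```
PRS

else block runs when no exception occurs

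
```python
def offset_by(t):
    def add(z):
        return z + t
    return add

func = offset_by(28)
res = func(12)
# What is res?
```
40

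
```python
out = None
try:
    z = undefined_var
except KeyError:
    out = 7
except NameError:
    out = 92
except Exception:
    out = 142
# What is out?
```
92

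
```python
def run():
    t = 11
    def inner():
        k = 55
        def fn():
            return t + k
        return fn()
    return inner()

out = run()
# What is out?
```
66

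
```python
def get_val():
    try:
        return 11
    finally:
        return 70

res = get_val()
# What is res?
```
70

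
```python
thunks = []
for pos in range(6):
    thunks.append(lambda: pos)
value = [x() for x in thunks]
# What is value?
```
[5, 5, 5, 5, 5, 5]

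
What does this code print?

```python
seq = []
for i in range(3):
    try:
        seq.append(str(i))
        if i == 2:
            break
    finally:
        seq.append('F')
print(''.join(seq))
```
0F1F2F

finally runs even when breaking out of loop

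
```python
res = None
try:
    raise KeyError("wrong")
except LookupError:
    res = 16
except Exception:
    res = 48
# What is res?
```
16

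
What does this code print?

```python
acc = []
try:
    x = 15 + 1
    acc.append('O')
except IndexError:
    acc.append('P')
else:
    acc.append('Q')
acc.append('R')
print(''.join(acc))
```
OQR

else block runs when no exception occurs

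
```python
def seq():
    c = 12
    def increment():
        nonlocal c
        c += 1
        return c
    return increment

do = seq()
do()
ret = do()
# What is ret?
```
14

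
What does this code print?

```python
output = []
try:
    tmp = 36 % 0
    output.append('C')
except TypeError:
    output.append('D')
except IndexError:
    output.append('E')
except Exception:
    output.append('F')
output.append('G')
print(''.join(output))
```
FG

ZeroDivisionError not specifically caught, falls to Exception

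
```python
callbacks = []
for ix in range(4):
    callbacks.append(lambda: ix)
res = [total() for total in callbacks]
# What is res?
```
[3, 3, 3, 3]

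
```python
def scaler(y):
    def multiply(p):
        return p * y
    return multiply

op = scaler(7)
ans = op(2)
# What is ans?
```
14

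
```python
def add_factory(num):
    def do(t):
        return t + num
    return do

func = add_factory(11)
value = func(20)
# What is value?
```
31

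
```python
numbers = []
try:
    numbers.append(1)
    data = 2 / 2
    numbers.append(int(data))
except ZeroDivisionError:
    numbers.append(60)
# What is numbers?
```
[1, 1]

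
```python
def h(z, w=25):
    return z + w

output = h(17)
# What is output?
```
42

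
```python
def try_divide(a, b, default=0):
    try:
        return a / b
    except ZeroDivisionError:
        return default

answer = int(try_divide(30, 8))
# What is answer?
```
3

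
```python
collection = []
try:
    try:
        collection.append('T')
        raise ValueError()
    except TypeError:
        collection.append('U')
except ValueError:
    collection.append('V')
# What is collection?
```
['T', 'V']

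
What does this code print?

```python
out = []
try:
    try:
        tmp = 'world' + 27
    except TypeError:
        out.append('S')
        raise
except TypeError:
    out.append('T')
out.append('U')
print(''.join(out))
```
STU

raise without argument re-raises current exception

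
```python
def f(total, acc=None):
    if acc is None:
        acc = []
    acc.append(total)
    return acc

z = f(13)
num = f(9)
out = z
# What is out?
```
[13]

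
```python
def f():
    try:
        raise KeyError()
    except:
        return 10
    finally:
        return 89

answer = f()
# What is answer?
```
89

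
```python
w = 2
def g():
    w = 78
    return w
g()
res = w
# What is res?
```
2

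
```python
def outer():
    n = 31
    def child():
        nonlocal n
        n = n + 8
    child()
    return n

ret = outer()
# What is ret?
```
39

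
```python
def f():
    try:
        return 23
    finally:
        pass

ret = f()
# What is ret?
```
23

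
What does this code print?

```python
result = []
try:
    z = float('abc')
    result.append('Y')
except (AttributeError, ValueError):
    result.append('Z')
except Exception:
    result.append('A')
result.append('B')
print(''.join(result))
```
ZB

ValueError matches tuple containing it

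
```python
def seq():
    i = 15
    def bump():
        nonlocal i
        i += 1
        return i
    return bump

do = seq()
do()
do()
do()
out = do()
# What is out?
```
19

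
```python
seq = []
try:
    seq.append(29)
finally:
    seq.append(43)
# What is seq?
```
[29, 43]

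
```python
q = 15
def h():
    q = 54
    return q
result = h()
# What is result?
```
54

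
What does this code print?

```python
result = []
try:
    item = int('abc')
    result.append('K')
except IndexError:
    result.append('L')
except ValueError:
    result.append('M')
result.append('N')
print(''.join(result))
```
MN

ValueError is caught by its specific handler, not IndexError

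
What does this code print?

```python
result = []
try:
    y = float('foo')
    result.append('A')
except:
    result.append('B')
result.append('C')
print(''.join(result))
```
BC

Exception raised in try, caught by bare except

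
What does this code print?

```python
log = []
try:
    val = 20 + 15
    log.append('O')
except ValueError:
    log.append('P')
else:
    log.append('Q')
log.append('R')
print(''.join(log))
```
OQR

else block runs when no exception occurs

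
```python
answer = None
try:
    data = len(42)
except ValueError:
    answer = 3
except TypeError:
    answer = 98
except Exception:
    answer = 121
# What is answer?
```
98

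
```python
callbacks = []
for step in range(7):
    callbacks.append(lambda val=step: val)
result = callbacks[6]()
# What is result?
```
6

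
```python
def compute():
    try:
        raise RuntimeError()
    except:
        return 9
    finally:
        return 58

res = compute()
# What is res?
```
58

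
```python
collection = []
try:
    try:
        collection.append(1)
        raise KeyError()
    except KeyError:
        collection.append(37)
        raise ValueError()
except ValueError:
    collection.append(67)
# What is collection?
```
[1, 37, 67]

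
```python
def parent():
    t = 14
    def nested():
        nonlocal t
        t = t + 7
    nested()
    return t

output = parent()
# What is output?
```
21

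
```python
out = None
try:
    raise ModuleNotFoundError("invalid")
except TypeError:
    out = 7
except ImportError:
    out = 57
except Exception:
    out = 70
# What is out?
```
57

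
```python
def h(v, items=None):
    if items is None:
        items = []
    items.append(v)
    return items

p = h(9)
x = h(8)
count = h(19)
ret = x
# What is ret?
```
[8]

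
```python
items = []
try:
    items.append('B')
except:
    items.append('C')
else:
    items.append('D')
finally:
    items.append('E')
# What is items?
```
['B', 'D', 'E']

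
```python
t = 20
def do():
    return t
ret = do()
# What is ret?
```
20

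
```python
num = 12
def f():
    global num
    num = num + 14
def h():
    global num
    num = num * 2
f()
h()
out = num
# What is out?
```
52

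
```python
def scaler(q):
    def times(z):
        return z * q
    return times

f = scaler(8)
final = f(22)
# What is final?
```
176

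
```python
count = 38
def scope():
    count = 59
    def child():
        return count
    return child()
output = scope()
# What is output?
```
59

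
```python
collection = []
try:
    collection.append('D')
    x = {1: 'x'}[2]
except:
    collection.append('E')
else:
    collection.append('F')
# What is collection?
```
['D', 'E']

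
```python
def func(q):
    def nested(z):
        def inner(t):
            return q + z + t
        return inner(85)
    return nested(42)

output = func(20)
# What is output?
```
147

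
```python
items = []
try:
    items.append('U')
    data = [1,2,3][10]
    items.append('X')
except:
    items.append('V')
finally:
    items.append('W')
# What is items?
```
['U', 'V', 'W']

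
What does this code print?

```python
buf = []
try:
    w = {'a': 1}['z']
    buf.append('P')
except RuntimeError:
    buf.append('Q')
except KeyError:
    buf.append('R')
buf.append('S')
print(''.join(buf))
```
RS

KeyError is caught by its specific handler, not RuntimeError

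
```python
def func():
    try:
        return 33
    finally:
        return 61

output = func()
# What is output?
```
61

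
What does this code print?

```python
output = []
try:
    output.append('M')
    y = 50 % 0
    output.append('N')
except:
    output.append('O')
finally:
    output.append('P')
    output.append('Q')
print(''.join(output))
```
MOPQ

Code before exception runs, then except, then all of finally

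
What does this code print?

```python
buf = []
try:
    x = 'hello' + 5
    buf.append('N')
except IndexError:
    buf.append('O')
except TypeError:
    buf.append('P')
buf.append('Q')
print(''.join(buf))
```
PQ

TypeError is caught by its specific handler, not IndexError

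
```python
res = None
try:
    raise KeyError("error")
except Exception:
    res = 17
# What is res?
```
17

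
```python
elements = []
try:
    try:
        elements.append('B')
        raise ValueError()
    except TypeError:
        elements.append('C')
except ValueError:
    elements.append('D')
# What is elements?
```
['B', 'D']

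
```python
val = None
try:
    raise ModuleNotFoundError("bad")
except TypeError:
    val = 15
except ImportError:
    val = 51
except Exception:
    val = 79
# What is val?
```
51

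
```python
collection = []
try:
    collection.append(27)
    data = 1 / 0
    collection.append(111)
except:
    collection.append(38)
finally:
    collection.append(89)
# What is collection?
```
[27, 38, 89]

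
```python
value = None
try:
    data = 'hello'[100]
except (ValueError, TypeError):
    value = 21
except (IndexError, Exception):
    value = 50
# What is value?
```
50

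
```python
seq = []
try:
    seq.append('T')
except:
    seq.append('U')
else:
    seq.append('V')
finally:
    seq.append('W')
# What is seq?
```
['T', 'V', 'W']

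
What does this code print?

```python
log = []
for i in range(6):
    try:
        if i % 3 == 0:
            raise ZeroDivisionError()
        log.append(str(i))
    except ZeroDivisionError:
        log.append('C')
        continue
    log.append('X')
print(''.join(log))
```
C1X2XC4X5X

continue in except skips rest of loop body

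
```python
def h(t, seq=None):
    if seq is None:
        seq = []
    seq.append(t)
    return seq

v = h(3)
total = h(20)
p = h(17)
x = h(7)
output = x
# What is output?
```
[7]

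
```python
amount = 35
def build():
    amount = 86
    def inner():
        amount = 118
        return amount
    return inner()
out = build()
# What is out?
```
118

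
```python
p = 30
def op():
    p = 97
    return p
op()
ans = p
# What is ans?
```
30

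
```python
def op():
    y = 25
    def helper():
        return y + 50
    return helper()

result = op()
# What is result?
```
75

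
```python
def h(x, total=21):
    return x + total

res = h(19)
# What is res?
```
40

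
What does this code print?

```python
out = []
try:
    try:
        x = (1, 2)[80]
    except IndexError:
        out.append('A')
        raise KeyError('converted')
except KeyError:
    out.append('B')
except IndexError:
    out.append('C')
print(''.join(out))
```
AB

New KeyError raised, caught by outer KeyError handler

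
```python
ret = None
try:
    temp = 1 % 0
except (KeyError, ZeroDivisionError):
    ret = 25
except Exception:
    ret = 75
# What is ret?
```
25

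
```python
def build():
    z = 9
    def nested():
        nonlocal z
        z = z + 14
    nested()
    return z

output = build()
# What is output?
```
23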